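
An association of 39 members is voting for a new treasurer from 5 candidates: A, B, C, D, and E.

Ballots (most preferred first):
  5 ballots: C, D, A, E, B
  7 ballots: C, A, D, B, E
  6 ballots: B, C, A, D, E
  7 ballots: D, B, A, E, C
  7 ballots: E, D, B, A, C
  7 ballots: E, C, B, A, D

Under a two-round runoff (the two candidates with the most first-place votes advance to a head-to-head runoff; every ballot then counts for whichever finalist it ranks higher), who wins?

Round 1 first-place votes: A 0, B 6, C 12, D 7, E 14. E and C advance.
Runoff: E is ranked above C on 21 ballots, C above E on 18.

E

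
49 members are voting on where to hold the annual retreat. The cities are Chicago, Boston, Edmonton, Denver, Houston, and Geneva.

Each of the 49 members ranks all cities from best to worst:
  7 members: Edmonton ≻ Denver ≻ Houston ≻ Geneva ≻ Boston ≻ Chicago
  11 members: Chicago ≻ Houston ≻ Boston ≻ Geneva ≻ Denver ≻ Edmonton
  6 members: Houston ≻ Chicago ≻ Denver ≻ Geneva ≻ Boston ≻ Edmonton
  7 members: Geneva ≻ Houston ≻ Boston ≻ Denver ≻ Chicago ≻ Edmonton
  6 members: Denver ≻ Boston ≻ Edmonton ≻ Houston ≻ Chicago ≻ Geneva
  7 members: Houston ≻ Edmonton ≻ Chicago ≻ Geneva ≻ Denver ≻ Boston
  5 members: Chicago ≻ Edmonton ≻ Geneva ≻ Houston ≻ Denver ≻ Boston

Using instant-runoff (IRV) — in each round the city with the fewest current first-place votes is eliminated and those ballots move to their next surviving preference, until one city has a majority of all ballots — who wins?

Round 1: Chicago 16, Boston 0, Edmonton 7, Denver 6, Houston 13, Geneva 7. Boston eliminated.
Round 2: Chicago 16, Edmonton 7, Denver 6, Houston 13, Geneva 7. Denver eliminated.
Round 3: Chicago 16, Edmonton 13, Houston 13, Geneva 7. Geneva eliminated.
Round 4: Chicago 16, Edmonton 13, Houston 20. Edmonton eliminated.
Round 5: Chicago 16, Houston 33. Houston has a majority (≥25).

Houston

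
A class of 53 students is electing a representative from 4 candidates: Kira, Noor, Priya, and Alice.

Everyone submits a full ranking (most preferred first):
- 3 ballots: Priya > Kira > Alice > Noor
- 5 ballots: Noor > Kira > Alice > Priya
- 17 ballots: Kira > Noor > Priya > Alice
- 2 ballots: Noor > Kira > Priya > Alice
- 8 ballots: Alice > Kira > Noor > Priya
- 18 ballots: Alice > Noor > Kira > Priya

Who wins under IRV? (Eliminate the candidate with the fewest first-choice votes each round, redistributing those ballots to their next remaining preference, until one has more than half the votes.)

Round 1: Kira 17, Noor 7, Priya 3, Alice 26. Priya eliminated.
Round 2: Kira 20, Noor 7, Alice 26. Noor eliminated.
Round 3: Kira 27, Alice 26. Kira has a majority (≥27).

Kira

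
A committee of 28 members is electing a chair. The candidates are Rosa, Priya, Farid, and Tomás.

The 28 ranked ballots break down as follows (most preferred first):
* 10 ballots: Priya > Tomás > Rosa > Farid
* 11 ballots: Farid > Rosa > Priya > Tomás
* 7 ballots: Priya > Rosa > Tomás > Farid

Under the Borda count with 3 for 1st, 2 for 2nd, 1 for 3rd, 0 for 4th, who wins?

Priya

Rosa: 10×1 + 11×2 + 7×2 = 46
Priya: 10×3 + 11×1 + 7×3 = 62
Farid: 10×0 + 11×3 + 7×0 = 33
Tomás: 10×2 + 11×0 + 7×1 = 27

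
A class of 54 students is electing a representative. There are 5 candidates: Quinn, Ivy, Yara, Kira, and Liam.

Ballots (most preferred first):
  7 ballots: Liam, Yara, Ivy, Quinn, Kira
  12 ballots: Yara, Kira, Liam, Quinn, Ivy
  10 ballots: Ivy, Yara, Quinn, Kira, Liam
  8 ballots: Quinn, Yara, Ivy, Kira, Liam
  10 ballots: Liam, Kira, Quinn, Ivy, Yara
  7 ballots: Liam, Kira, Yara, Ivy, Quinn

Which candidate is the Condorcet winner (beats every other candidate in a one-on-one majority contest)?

Yara vs Quinn: 36–18
Yara vs Ivy: 34–20
Yara vs Kira: 37–17
Yara vs Liam: 30–24
Yara beats every other candidate.

Yara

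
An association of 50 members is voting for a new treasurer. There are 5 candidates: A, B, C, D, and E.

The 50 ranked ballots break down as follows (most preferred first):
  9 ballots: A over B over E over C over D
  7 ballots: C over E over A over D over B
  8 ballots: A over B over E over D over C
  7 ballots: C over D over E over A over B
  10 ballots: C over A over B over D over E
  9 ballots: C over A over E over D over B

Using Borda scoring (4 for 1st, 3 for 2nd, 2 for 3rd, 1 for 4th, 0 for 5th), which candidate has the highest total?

A

A: 9×4 + 7×2 + 8×4 + 7×1 + 10×3 + 9×3 = 146
B: 9×3 + 7×0 + 8×3 + 7×0 + 10×2 + 9×0 = 71
C: 9×1 + 7×4 + 8×0 + 7×4 + 10×4 + 9×4 = 141
D: 9×0 + 7×1 + 8×1 + 7×3 + 10×1 + 9×1 = 55
E: 9×2 + 7×3 + 8×2 + 7×2 + 10×0 + 9×2 = 87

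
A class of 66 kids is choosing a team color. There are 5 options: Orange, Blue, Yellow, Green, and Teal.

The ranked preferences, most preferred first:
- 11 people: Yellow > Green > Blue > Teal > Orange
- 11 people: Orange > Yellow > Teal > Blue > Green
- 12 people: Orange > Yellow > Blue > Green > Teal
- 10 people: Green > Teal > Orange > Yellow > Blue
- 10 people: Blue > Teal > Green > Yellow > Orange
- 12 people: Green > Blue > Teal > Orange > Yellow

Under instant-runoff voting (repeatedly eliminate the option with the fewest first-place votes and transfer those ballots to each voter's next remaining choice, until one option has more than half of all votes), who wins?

Green

Round 1: Orange 23, Blue 10, Yellow 11, Green 22, Teal 0. Teal eliminated.
Round 2: Orange 23, Blue 10, Yellow 11, Green 22. Blue eliminated.
Round 3: Orange 23, Yellow 11, Green 32. Yellow eliminated.
Round 4: Orange 23, Green 43. Green has a majority (≥34).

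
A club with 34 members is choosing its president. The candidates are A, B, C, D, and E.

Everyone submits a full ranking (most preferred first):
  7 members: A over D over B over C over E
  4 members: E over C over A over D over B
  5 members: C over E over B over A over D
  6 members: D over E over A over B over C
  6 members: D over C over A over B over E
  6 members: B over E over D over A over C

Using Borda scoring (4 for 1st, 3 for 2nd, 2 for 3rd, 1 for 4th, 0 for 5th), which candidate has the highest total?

A: 7×4 + 4×2 + 5×1 + 6×2 + 6×2 + 6×1 = 71
B: 7×2 + 4×0 + 5×2 + 6×1 + 6×1 + 6×4 = 60
C: 7×1 + 4×3 + 5×4 + 6×0 + 6×3 + 6×0 = 57
D: 7×3 + 4×1 + 5×0 + 6×4 + 6×4 + 6×2 = 85
E: 7×0 + 4×4 + 5×3 + 6×3 + 6×0 + 6×3 = 67

D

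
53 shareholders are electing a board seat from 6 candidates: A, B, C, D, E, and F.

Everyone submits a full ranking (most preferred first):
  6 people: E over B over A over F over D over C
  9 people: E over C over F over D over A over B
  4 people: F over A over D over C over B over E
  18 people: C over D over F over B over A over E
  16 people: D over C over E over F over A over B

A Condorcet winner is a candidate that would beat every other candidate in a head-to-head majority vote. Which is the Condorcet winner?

C vs A: 43–10
C vs B: 47–6
C vs D: 27–26
C vs E: 38–15
C vs F: 43–10
C beats every other candidate.

C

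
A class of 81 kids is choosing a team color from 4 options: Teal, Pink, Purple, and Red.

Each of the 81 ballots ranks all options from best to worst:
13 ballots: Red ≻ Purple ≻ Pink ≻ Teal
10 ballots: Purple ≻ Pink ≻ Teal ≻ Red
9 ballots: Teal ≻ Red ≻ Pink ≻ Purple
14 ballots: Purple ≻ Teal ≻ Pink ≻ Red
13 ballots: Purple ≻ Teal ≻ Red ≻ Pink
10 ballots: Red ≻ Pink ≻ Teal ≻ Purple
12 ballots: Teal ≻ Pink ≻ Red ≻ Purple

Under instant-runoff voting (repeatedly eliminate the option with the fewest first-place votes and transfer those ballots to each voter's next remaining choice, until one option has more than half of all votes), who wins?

Red

Round 1: Teal 21, Pink 0, Purple 37, Red 23. Pink eliminated.
Round 2: Teal 21, Purple 37, Red 23. Teal eliminated.
Round 3: Purple 37, Red 44. Red has a majority (≥41).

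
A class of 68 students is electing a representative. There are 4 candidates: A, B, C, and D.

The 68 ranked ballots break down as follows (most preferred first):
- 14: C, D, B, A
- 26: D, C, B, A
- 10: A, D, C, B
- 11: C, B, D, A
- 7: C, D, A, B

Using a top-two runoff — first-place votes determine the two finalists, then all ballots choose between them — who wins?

Round 1 first-place votes: A 10, B 0, C 32, D 26. C and D advance.
Runoff: C is ranked above D on 32 ballots, D above C on 36.

D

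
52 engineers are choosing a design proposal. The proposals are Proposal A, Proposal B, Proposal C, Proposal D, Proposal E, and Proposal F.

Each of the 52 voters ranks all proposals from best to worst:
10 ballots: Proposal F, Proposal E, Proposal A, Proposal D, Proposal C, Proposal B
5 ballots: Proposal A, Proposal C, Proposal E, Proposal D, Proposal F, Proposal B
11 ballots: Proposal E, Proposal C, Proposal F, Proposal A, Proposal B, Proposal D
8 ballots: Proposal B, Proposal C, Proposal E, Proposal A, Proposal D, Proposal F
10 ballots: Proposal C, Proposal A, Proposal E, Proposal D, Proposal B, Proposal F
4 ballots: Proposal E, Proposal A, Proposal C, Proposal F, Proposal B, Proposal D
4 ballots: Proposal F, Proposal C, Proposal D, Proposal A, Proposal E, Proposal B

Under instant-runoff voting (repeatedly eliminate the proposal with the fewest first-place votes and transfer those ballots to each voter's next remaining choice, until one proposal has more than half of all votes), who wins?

Proposal C

Round 1: Proposal A 5, Proposal B 8, Proposal C 10, Proposal D 0, Proposal E 15, Proposal F 14. Proposal D eliminated.
Round 2: Proposal A 5, Proposal B 8, Proposal C 10, Proposal E 15, Proposal F 14. Proposal A eliminated.
Round 3: Proposal B 8, Proposal C 15, Proposal E 15, Proposal F 14. Proposal B eliminated.
Round 4: Proposal C 23, Proposal E 15, Proposal F 14. Proposal F eliminated.
Round 5: Proposal C 27, Proposal E 25. Proposal C has a majority (≥27).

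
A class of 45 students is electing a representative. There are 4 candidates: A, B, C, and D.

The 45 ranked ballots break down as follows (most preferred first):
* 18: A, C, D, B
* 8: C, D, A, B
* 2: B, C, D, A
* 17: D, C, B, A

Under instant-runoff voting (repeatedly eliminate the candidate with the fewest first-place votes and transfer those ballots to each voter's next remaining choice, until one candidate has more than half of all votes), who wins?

Round 1: A 18, B 2, C 8, D 17. B eliminated.
Round 2: A 18, C 10, D 17. C eliminated.
Round 3: A 18, D 27. D has a majority (≥23).

D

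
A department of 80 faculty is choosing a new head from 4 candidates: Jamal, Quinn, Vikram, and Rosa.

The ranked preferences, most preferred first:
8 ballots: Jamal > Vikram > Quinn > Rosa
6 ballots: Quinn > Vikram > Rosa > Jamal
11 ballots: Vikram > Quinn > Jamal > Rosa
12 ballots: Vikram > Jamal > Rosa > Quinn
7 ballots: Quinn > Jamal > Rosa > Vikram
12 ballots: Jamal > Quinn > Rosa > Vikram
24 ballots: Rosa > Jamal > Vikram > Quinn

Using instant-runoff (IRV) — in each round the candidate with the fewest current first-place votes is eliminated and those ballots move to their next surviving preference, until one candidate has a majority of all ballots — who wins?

Jamal

Round 1: Jamal 20, Quinn 13, Vikram 23, Rosa 24. Quinn eliminated.
Round 2: Jamal 27, Vikram 29, Rosa 24. Rosa eliminated.
Round 3: Jamal 51, Vikram 29. Jamal has a majority (≥41).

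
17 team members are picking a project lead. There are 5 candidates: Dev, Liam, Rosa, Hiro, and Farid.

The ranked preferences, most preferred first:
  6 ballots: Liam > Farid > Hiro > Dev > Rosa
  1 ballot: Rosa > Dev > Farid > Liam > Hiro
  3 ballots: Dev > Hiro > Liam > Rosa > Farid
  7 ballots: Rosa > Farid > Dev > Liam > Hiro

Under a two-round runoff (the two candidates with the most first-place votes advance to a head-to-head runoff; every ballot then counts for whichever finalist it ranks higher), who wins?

Round 1 first-place votes: Dev 3, Liam 6, Rosa 8, Hiro 0, Farid 0. Rosa and Liam advance.
Runoff: Rosa is ranked above Liam on 8 ballots, Liam above Rosa on 9.

Liam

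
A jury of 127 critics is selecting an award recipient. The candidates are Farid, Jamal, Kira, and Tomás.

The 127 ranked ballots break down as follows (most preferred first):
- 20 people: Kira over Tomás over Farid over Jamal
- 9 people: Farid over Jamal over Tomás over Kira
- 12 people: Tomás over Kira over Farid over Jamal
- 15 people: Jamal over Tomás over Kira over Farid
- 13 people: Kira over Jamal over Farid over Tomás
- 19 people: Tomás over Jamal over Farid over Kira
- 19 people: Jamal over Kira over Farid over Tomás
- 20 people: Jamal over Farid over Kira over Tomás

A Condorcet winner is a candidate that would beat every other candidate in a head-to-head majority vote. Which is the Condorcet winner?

Jamal

Jamal vs Farid: 86–41
Jamal vs Kira: 82–45
Jamal vs Tomás: 76–51
Jamal beats every other candidate.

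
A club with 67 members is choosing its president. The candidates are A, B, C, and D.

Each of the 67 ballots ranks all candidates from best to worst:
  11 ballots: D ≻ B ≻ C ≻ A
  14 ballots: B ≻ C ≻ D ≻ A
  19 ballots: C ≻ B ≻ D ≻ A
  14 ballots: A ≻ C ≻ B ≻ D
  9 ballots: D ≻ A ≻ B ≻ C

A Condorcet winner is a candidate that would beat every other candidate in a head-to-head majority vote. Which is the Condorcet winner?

B

B vs A: 44–23
B vs C: 34–33
B vs D: 47–20
B beats every other candidate.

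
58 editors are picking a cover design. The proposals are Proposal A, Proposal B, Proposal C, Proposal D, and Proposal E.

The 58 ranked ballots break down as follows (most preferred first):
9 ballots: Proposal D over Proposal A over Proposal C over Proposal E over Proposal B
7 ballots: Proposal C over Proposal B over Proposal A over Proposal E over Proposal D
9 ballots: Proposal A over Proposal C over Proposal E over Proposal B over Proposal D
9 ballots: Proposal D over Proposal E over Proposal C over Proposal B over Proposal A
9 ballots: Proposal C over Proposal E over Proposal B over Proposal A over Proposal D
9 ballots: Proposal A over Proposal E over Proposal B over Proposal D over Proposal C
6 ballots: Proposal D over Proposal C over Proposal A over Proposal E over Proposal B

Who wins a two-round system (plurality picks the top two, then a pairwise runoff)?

Round 1 first-place votes: Proposal A 18, Proposal B 0, Proposal C 16, Proposal D 24, Proposal E 0. Proposal D and Proposal A advance.
Runoff: Proposal D is ranked above Proposal A on 24 ballots, Proposal A above Proposal D on 34.

Proposal A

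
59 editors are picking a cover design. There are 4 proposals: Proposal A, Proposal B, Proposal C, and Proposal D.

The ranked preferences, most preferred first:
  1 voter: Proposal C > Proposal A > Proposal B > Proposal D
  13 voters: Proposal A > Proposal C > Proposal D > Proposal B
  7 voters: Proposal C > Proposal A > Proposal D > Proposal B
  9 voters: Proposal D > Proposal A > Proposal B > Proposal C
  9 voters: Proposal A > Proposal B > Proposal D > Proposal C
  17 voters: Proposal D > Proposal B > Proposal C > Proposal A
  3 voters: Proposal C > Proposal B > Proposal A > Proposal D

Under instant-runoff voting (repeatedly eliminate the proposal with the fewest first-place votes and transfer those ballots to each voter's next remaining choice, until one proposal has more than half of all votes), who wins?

Proposal A

Round 1: Proposal A 22, Proposal B 0, Proposal C 11, Proposal D 26. Proposal B eliminated.
Round 2: Proposal A 22, Proposal C 11, Proposal D 26. Proposal C eliminated.
Round 3: Proposal A 33, Proposal D 26. Proposal A has a majority (≥30).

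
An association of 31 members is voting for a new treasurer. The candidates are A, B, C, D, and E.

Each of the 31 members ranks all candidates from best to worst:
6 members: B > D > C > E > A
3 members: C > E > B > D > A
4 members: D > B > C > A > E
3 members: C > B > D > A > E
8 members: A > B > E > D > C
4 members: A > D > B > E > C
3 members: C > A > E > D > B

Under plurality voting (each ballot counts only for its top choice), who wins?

A

First-place votes: A 12, B 6, C 9, D 4, E 0.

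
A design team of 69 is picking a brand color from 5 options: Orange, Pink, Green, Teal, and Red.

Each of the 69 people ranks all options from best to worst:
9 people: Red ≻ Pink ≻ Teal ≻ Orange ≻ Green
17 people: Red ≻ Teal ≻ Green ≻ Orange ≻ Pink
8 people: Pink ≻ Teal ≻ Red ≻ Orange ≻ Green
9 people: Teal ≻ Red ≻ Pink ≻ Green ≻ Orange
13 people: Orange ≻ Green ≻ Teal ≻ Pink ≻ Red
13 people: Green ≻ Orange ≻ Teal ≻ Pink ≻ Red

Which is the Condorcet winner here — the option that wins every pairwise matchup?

Teal

Teal vs Orange: 43–26
Teal vs Pink: 52–17
Teal vs Green: 43–26
Teal vs Red: 43–26
Teal beats every other option.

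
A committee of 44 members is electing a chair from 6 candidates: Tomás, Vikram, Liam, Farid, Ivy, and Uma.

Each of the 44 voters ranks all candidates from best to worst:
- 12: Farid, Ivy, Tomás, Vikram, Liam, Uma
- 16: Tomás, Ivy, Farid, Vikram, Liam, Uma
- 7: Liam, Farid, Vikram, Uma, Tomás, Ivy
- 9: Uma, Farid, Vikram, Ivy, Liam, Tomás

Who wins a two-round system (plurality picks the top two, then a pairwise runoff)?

Farid

Round 1 first-place votes: Tomás 16, Vikram 0, Liam 7, Farid 12, Ivy 0, Uma 9. Tomás and Farid advance.
Runoff: Tomás is ranked above Farid on 16 ballots, Farid above Tomás on 28.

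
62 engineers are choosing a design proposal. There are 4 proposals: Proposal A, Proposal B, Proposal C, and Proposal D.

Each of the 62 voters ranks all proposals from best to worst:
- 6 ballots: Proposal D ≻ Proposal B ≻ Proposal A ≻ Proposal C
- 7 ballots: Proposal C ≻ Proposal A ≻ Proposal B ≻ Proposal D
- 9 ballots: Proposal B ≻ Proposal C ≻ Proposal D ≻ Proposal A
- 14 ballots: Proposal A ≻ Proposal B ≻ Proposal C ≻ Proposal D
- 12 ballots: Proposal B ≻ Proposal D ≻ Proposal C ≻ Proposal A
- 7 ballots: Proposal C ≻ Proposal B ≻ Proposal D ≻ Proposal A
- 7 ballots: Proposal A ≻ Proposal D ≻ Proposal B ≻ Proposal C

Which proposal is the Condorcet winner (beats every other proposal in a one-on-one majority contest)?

Proposal B

Proposal B vs Proposal A: 34–28
Proposal B vs Proposal C: 48–14
Proposal B vs Proposal D: 49–13
Proposal B beats every other proposal.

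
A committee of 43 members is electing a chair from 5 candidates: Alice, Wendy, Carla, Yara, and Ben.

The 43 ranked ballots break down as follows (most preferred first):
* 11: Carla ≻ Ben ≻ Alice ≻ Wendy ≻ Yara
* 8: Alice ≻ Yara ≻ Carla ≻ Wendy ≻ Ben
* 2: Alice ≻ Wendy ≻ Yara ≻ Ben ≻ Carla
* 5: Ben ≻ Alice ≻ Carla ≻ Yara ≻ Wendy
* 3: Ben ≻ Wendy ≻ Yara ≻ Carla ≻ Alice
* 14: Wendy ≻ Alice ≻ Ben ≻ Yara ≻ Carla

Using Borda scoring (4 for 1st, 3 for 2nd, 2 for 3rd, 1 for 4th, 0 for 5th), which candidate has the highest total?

Alice: 11×2 + 8×4 + 2×4 + 5×3 + 3×0 + 14×3 = 119
Wendy: 11×1 + 8×1 + 2×3 + 5×0 + 3×3 + 14×4 = 90
Carla: 11×4 + 8×2 + 2×0 + 5×2 + 3×1 + 14×0 = 73
Yara: 11×0 + 8×3 + 2×2 + 5×1 + 3×2 + 14×1 = 53
Ben: 11×3 + 8×0 + 2×1 + 5×4 + 3×4 + 14×2 = 95

Alice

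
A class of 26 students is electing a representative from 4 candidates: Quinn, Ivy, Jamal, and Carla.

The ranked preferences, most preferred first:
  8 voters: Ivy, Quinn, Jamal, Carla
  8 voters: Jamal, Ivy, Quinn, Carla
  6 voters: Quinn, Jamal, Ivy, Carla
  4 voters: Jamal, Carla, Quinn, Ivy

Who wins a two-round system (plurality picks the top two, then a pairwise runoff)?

Jamal

Round 1 first-place votes: Quinn 6, Ivy 8, Jamal 12, Carla 0. Jamal and Ivy advance.
Runoff: Jamal is ranked above Ivy on 18 ballots, Ivy above Jamal on 8.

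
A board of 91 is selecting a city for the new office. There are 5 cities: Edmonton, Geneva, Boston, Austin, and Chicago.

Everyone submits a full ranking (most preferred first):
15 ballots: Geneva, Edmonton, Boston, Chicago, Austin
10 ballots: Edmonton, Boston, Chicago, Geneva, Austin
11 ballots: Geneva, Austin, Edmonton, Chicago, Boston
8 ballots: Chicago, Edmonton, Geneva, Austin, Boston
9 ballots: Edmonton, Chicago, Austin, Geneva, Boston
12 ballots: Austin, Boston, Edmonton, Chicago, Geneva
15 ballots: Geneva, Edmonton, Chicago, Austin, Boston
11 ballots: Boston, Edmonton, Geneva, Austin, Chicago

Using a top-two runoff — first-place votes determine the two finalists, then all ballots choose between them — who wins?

Round 1 first-place votes: Edmonton 19, Geneva 41, Boston 11, Austin 12, Chicago 8. Geneva and Edmonton advance.
Runoff: Geneva is ranked above Edmonton on 41 ballots, Edmonton above Geneva on 50.

Edmonton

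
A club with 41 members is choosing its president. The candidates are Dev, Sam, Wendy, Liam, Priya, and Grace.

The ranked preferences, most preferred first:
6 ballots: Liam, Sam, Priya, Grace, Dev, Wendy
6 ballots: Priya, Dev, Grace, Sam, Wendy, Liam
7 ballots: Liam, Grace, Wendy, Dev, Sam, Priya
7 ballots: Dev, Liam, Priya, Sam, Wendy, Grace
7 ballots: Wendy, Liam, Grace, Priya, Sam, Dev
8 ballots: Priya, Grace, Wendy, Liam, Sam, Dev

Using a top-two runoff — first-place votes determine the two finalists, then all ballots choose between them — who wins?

Liam

Round 1 first-place votes: Dev 7, Sam 0, Wendy 7, Liam 13, Priya 14, Grace 0. Priya and Liam advance.
Runoff: Priya is ranked above Liam on 14 ballots, Liam above Priya on 27.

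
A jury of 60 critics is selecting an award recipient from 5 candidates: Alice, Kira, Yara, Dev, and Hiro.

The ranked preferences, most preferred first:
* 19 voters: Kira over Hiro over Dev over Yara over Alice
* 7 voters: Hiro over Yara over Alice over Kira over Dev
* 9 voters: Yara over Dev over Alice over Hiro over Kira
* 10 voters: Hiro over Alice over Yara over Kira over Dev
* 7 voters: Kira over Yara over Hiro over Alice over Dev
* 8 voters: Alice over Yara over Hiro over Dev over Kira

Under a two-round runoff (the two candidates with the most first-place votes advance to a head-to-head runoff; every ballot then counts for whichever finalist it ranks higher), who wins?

Round 1 first-place votes: Alice 8, Kira 26, Yara 9, Dev 0, Hiro 17. Kira and Hiro advance.
Runoff: Kira is ranked above Hiro on 26 ballots, Hiro above Kira on 34.

Hiro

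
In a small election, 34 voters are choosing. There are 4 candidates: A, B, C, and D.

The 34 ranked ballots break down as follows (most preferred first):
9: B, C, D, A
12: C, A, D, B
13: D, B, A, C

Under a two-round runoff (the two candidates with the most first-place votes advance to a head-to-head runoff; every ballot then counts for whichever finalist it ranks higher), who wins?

Round 1 first-place votes: A 0, B 9, C 12, D 13. D and C advance.
Runoff: D is ranked above C on 13 ballots, C above D on 21.

C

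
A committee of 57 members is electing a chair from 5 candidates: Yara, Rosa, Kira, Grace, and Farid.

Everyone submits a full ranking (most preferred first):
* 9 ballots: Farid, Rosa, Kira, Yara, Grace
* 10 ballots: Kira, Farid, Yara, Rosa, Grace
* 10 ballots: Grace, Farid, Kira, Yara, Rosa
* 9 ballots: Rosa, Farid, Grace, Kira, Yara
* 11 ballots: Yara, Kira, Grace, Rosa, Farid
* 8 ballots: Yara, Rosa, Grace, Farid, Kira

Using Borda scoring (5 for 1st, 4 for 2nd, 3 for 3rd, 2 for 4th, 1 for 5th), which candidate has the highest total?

Farid

Yara: 9×2 + 10×3 + 10×2 + 9×1 + 11×5 + 8×5 = 172
Rosa: 9×4 + 10×2 + 10×1 + 9×5 + 11×2 + 8×4 = 165
Kira: 9×3 + 10×5 + 10×3 + 9×2 + 11×4 + 8×1 = 177
Grace: 9×1 + 10×1 + 10×5 + 9×3 + 11×3 + 8×3 = 153
Farid: 9×5 + 10×4 + 10×4 + 9×4 + 11×1 + 8×2 = 188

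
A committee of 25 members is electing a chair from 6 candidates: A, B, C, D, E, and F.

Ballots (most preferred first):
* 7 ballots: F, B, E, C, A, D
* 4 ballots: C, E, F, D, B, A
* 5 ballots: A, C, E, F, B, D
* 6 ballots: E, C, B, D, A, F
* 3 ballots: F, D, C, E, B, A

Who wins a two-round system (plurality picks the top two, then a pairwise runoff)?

E

Round 1 first-place votes: A 5, B 0, C 4, D 0, E 6, F 10. F and E advance.
Runoff: F is ranked above E on 10 ballots, E above F on 15.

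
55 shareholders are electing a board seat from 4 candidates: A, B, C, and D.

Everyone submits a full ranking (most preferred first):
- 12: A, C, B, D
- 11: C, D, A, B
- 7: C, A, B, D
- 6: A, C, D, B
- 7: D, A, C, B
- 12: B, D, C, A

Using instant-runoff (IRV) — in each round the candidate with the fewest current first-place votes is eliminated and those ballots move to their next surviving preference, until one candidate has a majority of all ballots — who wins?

Round 1: A 18, B 12, C 18, D 7. D eliminated.
Round 2: A 25, B 12, C 18. B eliminated.
Round 3: A 25, C 30. C has a majority (≥28).

C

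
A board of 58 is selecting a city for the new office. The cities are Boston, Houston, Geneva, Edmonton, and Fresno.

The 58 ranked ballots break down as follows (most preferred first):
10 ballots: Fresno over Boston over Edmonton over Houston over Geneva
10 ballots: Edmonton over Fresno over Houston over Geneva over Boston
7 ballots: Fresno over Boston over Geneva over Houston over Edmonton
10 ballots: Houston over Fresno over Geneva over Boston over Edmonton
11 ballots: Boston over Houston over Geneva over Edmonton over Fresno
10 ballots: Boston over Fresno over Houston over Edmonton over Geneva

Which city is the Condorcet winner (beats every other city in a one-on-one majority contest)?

Fresno vs Boston: 37–21
Fresno vs Houston: 37–21
Fresno vs Geneva: 47–11
Fresno vs Edmonton: 37–21
Fresno beats every other city.

Fresno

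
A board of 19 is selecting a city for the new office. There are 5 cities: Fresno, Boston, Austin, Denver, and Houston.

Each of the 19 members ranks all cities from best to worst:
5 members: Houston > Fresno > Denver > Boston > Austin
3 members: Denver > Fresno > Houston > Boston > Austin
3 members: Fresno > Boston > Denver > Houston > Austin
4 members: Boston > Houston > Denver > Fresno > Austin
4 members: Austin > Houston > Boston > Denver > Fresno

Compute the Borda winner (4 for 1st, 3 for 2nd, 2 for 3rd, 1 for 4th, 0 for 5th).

Fresno: 5×3 + 3×3 + 3×4 + 4×1 + 4×0 = 40
Boston: 5×1 + 3×1 + 3×3 + 4×4 + 4×2 = 41
Austin: 5×0 + 3×0 + 3×0 + 4×0 + 4×4 = 16
Denver: 5×2 + 3×4 + 3×2 + 4×2 + 4×1 = 40
Houston: 5×4 + 3×2 + 3×1 + 4×3 + 4×3 = 53

Houston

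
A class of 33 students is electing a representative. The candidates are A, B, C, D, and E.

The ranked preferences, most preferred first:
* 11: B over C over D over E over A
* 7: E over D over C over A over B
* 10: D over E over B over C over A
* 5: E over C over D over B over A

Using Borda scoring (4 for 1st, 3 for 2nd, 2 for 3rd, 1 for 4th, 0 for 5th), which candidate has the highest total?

A: 11×0 + 7×1 + 10×0 + 5×0 = 7
B: 11×4 + 7×0 + 10×2 + 5×1 = 69
C: 11×3 + 7×2 + 10×1 + 5×3 = 72
D: 11×2 + 7×3 + 10×4 + 5×2 = 93
E: 11×1 + 7×4 + 10×3 + 5×4 = 89

D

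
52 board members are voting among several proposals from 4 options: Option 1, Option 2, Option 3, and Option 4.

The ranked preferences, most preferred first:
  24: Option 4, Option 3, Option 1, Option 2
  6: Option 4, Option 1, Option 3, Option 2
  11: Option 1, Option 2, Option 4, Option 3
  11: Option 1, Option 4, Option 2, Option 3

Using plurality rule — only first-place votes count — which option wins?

Option 4

First-place votes: Option 1 22, Option 2 0, Option 3 0, Option 4 30.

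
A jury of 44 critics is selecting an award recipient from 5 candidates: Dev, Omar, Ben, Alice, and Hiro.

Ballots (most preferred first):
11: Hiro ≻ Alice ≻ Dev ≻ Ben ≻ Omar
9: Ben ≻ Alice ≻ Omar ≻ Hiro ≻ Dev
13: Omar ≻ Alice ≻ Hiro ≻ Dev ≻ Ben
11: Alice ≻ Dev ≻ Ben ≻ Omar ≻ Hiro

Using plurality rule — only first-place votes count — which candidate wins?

Omar

First-place votes: Dev 0, Omar 13, Ben 9, Alice 11, Hiro 11.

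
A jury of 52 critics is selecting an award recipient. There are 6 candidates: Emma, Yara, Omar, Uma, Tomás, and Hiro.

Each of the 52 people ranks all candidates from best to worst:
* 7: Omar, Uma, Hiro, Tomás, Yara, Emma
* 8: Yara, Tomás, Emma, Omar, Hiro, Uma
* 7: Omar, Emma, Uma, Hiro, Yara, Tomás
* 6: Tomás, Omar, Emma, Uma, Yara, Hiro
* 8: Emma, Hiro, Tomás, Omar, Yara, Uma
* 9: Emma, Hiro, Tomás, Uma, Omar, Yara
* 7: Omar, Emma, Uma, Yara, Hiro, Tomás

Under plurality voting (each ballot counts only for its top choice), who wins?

First-place votes: Emma 17, Yara 8, Omar 21, Uma 0, Tomás 6, Hiro 0.

Omar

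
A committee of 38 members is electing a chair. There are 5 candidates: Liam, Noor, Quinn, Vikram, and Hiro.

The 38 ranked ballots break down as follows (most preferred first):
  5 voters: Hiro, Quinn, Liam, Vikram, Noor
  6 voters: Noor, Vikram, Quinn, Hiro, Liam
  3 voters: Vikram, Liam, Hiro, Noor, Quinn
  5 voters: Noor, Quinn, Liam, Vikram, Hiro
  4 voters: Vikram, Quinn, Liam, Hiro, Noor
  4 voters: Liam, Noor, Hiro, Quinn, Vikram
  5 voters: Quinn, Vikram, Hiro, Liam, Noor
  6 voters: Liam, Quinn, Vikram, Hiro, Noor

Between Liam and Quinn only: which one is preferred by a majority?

Quinn

Liam is ranked above Quinn on 13 ballots; Quinn above Liam on 25.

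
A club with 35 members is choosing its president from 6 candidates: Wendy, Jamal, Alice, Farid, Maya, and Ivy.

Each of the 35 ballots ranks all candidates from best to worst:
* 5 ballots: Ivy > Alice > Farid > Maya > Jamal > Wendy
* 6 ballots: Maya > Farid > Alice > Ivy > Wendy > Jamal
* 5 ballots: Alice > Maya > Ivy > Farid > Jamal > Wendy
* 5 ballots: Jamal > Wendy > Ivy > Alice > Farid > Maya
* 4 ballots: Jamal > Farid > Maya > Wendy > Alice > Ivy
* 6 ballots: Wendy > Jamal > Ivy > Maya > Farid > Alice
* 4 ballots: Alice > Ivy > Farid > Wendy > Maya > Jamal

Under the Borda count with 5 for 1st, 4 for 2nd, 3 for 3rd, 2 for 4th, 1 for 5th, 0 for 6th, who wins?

Wendy: 5×0 + 6×1 + 5×0 + 5×4 + 4×2 + 6×5 + 4×2 = 72
Jamal: 5×1 + 6×0 + 5×1 + 5×5 + 4×5 + 6×4 + 4×0 = 79
Alice: 5×4 + 6×3 + 5×5 + 5×2 + 4×1 + 6×0 + 4×5 = 97
Farid: 5×3 + 6×4 + 5×2 + 5×1 + 4×4 + 6×1 + 4×3 = 88
Maya: 5×2 + 6×5 + 5×4 + 5×0 + 4×3 + 6×2 + 4×1 = 88
Ivy: 5×5 + 6×2 + 5×3 + 5×3 + 4×0 + 6×3 + 4×4 = 101

Ivy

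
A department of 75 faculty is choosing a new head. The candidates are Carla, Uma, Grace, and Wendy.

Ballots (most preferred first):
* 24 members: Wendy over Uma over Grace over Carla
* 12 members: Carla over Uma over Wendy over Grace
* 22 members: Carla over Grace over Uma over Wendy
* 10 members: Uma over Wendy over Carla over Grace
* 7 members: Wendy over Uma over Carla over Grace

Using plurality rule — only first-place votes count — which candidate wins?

First-place votes: Carla 34, Uma 10, Grace 0, Wendy 31.

Carla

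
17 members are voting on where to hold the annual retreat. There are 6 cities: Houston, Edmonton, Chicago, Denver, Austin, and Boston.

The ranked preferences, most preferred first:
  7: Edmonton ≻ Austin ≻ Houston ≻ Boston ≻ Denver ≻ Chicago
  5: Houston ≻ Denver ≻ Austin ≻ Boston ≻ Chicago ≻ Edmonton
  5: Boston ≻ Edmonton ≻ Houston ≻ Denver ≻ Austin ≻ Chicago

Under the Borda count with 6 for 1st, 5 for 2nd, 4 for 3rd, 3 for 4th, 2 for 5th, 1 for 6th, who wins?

Houston

Houston: 7×4 + 5×6 + 5×4 = 78
Edmonton: 7×6 + 5×1 + 5×5 = 72
Chicago: 7×1 + 5×2 + 5×1 = 22
Denver: 7×2 + 5×5 + 5×3 = 54
Austin: 7×5 + 5×4 + 5×2 = 65
Boston: 7×3 + 5×3 + 5×6 = 66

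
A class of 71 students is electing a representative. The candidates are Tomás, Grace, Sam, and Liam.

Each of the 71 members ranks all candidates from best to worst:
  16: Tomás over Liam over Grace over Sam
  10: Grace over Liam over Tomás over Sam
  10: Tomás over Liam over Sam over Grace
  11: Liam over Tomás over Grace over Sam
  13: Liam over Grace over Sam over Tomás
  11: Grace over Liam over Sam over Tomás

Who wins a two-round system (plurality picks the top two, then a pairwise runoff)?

Liam

Round 1 first-place votes: Tomás 26, Grace 21, Sam 0, Liam 24. Tomás and Liam advance.
Runoff: Tomás is ranked above Liam on 26 ballots, Liam above Tomás on 45.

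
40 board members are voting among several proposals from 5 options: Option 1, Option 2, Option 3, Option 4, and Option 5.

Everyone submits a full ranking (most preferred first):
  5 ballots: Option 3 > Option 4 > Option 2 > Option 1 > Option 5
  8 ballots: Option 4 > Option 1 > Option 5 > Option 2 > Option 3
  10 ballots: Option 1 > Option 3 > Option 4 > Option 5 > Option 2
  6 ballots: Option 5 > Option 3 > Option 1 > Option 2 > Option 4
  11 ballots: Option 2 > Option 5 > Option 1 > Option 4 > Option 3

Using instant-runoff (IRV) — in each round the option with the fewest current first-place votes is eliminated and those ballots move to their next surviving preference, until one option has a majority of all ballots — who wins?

Round 1: Option 1 10, Option 2 11, Option 3 5, Option 4 8, Option 5 6. Option 3 eliminated.
Round 2: Option 1 10, Option 2 11, Option 4 13, Option 5 6. Option 5 eliminated.
Round 3: Option 1 16, Option 2 11, Option 4 13. Option 2 eliminated.
Round 4: Option 1 27, Option 4 13. Option 1 has a majority (≥21).

Option 1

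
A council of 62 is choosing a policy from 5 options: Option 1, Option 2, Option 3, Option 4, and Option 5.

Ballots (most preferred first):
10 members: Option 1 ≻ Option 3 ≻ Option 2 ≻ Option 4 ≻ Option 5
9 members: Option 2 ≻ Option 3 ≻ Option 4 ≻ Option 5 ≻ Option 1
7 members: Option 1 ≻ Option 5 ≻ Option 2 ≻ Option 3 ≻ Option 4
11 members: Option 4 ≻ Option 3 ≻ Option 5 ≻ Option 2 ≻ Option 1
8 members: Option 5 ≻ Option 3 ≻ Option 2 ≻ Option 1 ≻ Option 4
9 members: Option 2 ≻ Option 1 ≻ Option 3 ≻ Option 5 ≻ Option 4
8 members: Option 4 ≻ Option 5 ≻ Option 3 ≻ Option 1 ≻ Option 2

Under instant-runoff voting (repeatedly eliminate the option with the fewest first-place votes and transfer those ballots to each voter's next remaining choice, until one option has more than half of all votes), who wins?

Option 2

Round 1: Option 1 17, Option 2 18, Option 3 0, Option 4 19, Option 5 8. Option 3 eliminated.
Round 2: Option 1 17, Option 2 18, Option 4 19, Option 5 8. Option 5 eliminated.
Round 3: Option 1 17, Option 2 26, Option 4 19. Option 1 eliminated.
Round 4: Option 2 43, Option 4 19. Option 2 has a majority (≥32).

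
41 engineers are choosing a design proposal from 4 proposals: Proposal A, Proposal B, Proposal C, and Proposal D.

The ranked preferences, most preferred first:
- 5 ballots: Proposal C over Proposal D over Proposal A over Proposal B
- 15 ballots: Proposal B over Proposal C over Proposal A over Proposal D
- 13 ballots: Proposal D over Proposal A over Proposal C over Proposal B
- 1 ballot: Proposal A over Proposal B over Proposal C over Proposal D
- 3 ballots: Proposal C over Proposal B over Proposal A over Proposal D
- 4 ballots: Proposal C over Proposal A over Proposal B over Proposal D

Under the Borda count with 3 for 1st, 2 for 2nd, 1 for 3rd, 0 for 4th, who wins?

Proposal C

Proposal A: 5×1 + 15×1 + 13×2 + 1×3 + 3×1 + 4×2 = 60
Proposal B: 5×0 + 15×3 + 13×0 + 1×2 + 3×2 + 4×1 = 57
Proposal C: 5×3 + 15×2 + 13×1 + 1×1 + 3×3 + 4×3 = 80
Proposal D: 5×2 + 15×0 + 13×3 + 1×0 + 3×0 + 4×0 = 49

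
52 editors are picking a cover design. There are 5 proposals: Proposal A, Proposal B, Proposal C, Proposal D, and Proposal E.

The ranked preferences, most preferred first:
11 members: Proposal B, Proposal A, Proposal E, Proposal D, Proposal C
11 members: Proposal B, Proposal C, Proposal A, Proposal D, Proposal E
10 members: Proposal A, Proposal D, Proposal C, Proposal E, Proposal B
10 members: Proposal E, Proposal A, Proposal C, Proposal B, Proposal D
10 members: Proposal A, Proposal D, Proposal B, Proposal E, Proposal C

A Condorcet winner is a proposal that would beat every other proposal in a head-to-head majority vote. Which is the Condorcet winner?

Proposal A vs Proposal B: 30–22
Proposal A vs Proposal C: 41–11
Proposal A vs Proposal D: 52–0
Proposal A vs Proposal E: 42–10
Proposal A beats every other proposal.

Proposal A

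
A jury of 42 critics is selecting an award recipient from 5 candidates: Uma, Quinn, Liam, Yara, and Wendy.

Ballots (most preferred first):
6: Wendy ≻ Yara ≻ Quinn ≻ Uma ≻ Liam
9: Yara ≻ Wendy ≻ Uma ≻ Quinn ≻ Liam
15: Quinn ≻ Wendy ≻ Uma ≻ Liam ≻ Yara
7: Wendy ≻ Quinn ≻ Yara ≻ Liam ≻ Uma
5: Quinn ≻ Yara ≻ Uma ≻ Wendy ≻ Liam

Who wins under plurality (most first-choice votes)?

Quinn

First-place votes: Uma 0, Quinn 20, Liam 0, Yara 9, Wendy 13.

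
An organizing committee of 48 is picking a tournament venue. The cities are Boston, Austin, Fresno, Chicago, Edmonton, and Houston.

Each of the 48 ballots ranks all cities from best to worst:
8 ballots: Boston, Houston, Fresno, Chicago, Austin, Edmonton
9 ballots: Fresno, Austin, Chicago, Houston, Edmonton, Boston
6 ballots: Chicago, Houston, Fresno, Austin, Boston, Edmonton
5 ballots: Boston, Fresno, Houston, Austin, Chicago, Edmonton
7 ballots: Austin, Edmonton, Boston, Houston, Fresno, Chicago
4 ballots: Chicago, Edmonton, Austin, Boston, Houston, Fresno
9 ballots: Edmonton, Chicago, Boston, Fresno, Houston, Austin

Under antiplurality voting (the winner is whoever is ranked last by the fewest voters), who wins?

Last-place votes: Boston 9, Austin 9, Fresno 4, Chicago 7, Edmonton 19, Houston 0.

Houston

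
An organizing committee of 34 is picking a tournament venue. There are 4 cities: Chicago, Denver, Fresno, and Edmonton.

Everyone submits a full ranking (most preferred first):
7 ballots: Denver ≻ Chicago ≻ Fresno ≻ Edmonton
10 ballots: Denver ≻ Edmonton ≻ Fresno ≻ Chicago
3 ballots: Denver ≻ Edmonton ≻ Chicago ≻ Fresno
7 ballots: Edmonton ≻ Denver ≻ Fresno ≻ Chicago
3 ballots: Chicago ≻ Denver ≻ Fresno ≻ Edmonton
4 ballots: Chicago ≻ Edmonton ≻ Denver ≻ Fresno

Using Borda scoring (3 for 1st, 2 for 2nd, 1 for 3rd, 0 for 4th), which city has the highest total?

Chicago: 7×2 + 10×0 + 3×1 + 7×0 + 3×3 + 4×3 = 38
Denver: 7×3 + 10×3 + 3×3 + 7×2 + 3×2 + 4×1 = 84
Fresno: 7×1 + 10×1 + 3×0 + 7×1 + 3×1 + 4×0 = 27
Edmonton: 7×0 + 10×2 + 3×2 + 7×3 + 3×0 + 4×2 = 55

Denver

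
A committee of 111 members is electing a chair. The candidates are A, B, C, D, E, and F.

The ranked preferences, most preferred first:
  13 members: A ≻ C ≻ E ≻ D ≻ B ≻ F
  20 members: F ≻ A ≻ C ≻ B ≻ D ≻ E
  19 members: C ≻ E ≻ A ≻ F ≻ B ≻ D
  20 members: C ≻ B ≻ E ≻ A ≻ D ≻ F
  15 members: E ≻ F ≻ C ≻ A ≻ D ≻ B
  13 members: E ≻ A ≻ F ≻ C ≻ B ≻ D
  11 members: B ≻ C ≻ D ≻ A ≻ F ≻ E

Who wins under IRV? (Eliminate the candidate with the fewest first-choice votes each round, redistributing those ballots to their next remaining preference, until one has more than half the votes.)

Round 1: A 13, B 11, C 39, D 0, E 28, F 20. D eliminated.
Round 2: A 13, B 11, C 39, E 28, F 20. B eliminated.
Round 3: A 13, C 50, E 28, F 20. A eliminated.
Round 4: C 63, E 28, F 20. C has a majority (≥56).

C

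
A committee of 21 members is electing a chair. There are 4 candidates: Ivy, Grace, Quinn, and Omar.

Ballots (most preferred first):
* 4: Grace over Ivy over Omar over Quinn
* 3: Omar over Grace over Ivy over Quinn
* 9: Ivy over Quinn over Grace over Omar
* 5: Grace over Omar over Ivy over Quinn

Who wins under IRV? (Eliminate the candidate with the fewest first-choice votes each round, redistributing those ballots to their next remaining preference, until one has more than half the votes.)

Grace

Round 1: Ivy 9, Grace 9, Quinn 0, Omar 3. Quinn eliminated.
Round 2: Ivy 9, Grace 9, Omar 3. Omar eliminated.
Round 3: Ivy 9, Grace 12. Grace has a majority (≥11).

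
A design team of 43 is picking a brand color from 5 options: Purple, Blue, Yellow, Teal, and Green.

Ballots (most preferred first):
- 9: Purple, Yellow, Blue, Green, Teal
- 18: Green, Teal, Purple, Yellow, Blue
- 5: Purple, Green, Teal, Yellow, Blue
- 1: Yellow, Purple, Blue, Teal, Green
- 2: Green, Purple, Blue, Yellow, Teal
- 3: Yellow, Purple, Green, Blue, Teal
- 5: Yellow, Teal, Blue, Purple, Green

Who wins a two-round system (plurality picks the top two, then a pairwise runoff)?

Round 1 first-place votes: Purple 14, Blue 0, Yellow 9, Teal 0, Green 20. Green and Purple advance.
Runoff: Green is ranked above Purple on 20 ballots, Purple above Green on 23.

Purple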